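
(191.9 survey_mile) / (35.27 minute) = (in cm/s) 1.459e+04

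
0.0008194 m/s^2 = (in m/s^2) 0.0008194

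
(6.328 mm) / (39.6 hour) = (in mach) 1.304e-10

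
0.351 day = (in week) 0.05014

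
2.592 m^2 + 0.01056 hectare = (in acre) 0.02673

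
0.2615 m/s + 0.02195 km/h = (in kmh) 0.9633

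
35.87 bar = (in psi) 520.3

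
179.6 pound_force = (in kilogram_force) 81.47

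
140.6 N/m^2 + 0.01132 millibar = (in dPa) 1417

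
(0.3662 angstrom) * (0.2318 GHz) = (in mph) 0.01899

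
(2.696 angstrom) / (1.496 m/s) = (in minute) 3.004e-12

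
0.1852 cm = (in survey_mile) 1.151e-06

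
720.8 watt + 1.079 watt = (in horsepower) 0.9681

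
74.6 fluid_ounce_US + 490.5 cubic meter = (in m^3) 490.5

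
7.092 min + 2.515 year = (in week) 131.1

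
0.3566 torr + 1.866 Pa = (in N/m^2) 49.41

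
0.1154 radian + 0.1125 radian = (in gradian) 14.51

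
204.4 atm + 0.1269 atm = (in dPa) 2.072e+08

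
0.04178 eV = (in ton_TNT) 1.6e-30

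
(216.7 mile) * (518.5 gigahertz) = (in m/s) 1.808e+17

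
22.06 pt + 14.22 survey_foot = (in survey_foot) 14.25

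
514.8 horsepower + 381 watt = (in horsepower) 515.3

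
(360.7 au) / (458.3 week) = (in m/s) 1.947e+05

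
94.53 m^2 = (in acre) 0.02336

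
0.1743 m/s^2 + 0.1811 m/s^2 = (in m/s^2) 0.3554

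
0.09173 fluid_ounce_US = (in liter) 0.002713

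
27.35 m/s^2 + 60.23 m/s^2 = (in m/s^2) 87.58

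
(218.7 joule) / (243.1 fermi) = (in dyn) 8.996e+19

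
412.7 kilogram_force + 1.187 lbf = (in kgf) 413.2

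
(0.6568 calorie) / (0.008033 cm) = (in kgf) 3488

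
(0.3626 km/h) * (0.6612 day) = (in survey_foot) 1.888e+04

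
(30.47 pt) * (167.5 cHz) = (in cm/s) 1.8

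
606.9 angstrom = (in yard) 6.637e-08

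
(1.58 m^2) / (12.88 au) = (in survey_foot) 2.69e-12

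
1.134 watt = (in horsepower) 0.001521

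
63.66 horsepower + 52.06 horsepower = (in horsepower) 115.7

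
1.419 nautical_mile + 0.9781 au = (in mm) 1.463e+14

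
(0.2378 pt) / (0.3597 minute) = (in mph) 8.695e-06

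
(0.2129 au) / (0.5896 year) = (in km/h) 6167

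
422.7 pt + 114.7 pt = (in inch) 7.464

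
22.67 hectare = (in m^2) 2.267e+05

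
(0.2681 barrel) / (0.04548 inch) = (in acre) 0.009118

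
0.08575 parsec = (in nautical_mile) 1.429e+12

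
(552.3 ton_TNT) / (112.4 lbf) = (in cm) 4.622e+11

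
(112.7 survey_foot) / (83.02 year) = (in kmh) 4.723e-08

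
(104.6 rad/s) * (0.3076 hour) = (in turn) 1.843e+04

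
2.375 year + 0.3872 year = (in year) 2.762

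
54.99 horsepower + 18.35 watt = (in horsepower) 55.01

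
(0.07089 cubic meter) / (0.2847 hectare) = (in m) 2.49e-05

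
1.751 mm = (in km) 1.751e-06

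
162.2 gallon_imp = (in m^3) 0.7374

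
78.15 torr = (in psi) 1.511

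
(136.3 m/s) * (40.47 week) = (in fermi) 3.336e+24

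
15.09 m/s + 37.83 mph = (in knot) 62.21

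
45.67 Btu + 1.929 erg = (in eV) 3.007e+23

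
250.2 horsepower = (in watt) 1.866e+05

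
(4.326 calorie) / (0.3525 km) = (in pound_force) 0.01154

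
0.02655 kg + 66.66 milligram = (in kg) 0.02662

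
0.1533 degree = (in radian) 0.002676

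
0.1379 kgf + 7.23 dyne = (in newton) 1.352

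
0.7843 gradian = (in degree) 0.7059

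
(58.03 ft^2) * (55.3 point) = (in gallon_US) 27.78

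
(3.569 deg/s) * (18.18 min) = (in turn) 10.81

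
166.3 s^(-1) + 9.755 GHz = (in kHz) 9.755e+06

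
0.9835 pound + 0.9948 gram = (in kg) 0.4471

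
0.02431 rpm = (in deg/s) 0.1459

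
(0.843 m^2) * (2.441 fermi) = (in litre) 2.058e-12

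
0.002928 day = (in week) 0.0004183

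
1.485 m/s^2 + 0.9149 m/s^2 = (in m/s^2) 2.4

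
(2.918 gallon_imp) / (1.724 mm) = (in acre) 0.001901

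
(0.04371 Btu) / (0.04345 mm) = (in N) 1.061e+06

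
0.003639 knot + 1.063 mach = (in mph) 809.7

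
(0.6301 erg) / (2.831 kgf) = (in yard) 2.482e-09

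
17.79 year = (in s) 5.61e+08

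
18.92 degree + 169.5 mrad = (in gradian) 31.81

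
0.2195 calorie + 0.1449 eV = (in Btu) 0.0008705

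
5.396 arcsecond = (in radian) 2.616e-05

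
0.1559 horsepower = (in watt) 116.3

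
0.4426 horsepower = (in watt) 330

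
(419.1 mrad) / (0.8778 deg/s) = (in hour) 0.007599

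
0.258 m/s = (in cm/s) 25.8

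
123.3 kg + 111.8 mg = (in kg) 123.3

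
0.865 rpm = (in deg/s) 5.19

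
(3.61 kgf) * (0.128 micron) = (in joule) 4.531e-06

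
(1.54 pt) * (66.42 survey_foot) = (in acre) 2.718e-06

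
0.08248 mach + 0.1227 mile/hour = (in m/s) 28.14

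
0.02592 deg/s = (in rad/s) 0.0004524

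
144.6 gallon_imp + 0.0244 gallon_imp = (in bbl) 4.135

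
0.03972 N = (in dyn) 3972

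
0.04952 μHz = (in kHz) 4.952e-11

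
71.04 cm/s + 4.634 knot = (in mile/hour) 6.922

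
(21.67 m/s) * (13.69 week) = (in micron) 1.794e+14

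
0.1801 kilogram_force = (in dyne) 1.766e+05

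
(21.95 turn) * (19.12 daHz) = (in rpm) 2.518e+05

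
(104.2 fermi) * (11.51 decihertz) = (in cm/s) 1.199e-11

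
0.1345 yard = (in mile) 7.642e-05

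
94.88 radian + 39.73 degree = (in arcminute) 3.286e+05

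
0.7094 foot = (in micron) 2.162e+05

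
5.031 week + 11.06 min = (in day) 35.22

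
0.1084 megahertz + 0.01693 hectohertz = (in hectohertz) 1084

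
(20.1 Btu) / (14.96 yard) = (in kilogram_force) 158.1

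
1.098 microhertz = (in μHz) 1.098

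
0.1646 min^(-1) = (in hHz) 2.743e-05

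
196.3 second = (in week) 0.0003246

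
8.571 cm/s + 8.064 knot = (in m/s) 4.234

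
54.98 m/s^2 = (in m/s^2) 54.98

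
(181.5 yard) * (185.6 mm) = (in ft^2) 331.6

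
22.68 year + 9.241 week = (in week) 1192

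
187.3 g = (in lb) 0.4129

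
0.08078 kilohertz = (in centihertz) 8078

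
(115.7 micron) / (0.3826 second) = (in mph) 0.0006765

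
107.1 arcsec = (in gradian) 0.03306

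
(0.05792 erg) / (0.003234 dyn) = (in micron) 1.791e+05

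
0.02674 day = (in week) 0.00382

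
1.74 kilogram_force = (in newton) 17.06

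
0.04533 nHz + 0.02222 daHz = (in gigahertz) 2.222e-10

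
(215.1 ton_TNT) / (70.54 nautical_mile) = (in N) 6.889e+06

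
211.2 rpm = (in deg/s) 1267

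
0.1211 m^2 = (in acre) 2.992e-05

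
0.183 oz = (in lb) 0.01144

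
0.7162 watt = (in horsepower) 0.0009604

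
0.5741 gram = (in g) 0.5741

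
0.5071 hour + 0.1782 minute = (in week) 0.003036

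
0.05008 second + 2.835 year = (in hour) 2.483e+04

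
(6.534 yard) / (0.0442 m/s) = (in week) 0.0002235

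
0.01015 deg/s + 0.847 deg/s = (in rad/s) 0.01496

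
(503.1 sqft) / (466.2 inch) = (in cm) 394.7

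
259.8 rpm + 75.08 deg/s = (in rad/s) 28.52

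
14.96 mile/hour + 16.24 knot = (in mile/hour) 33.65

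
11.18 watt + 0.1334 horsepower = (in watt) 110.7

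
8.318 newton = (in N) 8.318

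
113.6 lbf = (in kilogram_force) 51.53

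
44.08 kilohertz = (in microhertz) 4.408e+10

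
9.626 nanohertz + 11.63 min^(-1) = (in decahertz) 0.01938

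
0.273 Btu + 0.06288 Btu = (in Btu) 0.3359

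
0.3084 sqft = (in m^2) 0.02865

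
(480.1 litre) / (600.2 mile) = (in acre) 1.228e-10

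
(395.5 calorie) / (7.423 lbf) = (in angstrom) 5.012e+11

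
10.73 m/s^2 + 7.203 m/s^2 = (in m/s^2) 17.93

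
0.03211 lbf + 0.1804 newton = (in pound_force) 0.07267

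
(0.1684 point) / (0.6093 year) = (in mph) 6.916e-12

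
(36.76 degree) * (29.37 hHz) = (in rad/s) 1884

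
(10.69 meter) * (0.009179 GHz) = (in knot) 1.907e+08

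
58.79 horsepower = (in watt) 4.384e+04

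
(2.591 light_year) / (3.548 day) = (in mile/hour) 1.789e+11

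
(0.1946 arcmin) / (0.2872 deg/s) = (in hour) 3.137e-06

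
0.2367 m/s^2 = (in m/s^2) 0.2367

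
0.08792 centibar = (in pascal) 87.92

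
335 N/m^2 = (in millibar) 3.35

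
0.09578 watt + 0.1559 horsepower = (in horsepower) 0.156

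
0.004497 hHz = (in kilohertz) 0.0004497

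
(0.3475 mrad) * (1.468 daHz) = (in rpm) 0.04871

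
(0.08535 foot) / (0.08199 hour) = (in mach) 2.588e-07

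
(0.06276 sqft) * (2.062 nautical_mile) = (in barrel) 140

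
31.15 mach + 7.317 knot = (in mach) 31.16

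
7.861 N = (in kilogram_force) 0.8016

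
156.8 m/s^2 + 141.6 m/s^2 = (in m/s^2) 298.4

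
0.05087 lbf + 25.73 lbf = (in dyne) 1.147e+07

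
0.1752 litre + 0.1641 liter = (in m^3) 0.0003393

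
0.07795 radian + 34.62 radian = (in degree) 1988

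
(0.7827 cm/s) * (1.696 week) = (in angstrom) 8.028e+13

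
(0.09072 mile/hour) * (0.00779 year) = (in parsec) 3.229e-13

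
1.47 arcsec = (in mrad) 0.007127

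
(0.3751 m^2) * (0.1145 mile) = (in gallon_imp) 1.52e+04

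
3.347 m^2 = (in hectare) 0.0003347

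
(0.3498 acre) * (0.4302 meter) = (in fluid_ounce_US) 2.059e+07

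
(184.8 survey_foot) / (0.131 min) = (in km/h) 25.8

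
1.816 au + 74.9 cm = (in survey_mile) 1.688e+08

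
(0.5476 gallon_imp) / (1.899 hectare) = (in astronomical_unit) 8.763e-19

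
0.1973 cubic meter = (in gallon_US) 52.12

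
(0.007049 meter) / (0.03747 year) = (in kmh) 2.148e-08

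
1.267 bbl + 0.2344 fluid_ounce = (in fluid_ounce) 6812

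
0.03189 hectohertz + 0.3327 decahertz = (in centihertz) 651.6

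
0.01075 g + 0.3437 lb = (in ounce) 5.5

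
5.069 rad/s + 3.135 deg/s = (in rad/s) 5.124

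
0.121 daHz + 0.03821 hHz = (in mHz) 5031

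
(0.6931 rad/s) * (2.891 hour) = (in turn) 1148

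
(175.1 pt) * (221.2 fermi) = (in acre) 3.376e-18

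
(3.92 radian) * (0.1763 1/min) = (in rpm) 0.11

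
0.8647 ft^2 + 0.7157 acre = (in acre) 0.7157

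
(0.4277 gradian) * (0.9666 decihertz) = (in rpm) 0.006201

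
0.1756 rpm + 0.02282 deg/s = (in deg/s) 1.076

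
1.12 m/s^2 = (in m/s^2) 1.12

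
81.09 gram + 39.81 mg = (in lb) 0.1789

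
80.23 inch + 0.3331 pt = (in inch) 80.23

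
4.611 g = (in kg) 0.004611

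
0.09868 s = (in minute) 0.001645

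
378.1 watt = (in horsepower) 0.507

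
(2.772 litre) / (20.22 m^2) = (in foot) 0.0004498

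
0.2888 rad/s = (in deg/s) 16.55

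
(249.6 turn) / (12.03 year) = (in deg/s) 0.0002369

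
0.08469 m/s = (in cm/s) 8.469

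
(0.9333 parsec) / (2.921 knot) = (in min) 3.194e+14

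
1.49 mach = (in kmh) 1826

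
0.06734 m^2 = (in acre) 1.664e-05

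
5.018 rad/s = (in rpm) 47.92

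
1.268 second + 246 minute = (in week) 0.02441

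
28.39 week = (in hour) 4770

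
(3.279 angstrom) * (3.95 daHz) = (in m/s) 1.295e-08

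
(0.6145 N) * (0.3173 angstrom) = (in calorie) 4.66e-12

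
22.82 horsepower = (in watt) 1.702e+04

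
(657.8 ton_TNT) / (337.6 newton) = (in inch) 3.21e+11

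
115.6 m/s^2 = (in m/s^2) 115.6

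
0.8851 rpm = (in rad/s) 0.09269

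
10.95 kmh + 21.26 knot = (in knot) 27.17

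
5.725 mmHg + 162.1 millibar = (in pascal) 1.697e+04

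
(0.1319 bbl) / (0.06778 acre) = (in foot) 0.0002508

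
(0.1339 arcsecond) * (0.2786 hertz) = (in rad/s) 1.809e-07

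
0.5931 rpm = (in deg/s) 3.559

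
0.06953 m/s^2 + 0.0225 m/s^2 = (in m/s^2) 0.09203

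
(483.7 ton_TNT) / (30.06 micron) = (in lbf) 1.514e+16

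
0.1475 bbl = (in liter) 23.45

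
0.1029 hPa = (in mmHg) 0.07718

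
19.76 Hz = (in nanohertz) 1.976e+10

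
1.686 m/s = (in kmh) 6.07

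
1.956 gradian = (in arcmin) 105.6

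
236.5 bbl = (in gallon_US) 9933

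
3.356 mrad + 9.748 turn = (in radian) 61.25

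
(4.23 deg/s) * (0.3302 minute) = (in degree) 83.8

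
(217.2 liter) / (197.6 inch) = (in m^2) 0.04328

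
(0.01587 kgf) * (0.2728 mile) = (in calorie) 16.33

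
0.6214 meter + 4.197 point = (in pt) 1766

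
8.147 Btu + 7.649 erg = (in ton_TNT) 2.054e-06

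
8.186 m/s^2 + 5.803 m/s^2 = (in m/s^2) 13.99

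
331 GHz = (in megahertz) 3.31e+05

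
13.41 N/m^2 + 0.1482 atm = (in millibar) 150.3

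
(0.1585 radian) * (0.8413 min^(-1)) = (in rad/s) 0.002222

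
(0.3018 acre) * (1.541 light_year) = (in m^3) 1.781e+19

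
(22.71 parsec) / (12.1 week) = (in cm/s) 9.576e+12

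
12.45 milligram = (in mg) 12.45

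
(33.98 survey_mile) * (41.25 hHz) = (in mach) 6.625e+05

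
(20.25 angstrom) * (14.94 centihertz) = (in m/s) 3.025e-10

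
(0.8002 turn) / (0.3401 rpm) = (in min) 2.353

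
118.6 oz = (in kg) 3.362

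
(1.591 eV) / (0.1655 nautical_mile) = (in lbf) 1.87e-22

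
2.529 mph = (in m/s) 1.131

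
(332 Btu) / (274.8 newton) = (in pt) 3.613e+06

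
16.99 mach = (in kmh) 2.083e+04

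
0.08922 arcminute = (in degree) 0.001487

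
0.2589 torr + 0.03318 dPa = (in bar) 0.0003452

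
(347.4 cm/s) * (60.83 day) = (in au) 0.000122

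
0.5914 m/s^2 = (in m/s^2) 0.5914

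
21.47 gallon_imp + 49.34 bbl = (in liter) 7942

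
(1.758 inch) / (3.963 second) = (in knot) 0.0219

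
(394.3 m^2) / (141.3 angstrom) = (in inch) 1.099e+12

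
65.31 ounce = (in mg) 1.852e+06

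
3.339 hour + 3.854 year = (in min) 2.026e+06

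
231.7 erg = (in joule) 2.317e-05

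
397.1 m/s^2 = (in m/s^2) 397.1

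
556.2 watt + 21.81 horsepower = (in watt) 1.682e+04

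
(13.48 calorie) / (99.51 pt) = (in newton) 1607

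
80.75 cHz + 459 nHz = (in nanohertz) 8.075e+08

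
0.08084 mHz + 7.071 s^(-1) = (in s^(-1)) 7.071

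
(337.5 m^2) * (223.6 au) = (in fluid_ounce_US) 3.817e+20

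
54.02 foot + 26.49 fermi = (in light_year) 1.74e-15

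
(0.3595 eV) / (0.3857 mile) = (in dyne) 9.279e-18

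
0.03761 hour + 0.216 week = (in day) 1.514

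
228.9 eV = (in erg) 3.667e-10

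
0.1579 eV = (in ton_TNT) 6.046e-30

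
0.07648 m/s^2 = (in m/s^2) 0.07648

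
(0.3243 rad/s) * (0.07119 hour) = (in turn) 13.23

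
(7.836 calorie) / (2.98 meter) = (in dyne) 1.1e+06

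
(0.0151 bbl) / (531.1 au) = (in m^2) 3.022e-17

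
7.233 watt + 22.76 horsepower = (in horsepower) 22.77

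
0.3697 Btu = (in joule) 390.1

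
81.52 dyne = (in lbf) 0.0001833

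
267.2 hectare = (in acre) 660.3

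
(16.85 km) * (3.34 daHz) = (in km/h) 2.026e+06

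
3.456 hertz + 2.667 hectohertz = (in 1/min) 1.621e+04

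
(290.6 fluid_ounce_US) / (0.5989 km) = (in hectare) 1.435e-09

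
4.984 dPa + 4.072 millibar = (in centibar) 0.4077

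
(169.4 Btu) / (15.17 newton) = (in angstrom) 1.178e+14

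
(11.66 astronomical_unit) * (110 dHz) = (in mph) 4.292e+13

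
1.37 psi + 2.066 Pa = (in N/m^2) 9448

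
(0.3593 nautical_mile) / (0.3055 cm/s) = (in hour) 60.5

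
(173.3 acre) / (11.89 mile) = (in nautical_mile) 0.01979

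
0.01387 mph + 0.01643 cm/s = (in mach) 1.869e-05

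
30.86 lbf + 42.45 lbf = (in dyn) 3.261e+07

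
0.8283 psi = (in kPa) 5.711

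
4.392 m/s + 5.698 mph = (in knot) 13.49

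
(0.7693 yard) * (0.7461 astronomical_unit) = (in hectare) 7.852e+06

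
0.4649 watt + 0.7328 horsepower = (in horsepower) 0.7334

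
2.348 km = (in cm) 2.348e+05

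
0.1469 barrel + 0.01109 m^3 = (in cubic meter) 0.03445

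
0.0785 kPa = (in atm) 0.0007747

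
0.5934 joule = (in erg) 5.934e+06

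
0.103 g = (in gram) 0.103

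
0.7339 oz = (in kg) 0.02081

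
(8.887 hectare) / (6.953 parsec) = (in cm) 4.142e-11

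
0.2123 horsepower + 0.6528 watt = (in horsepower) 0.2132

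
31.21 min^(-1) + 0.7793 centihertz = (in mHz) 528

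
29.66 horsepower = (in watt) 2.212e+04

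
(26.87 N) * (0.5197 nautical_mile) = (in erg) 2.586e+11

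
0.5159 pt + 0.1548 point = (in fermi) 2.366e+11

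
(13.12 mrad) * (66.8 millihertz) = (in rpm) 0.008369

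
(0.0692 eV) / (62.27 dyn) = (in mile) 1.106e-20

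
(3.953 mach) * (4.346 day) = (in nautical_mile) 2.729e+05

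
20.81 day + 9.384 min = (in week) 2.974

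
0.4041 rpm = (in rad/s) 0.04232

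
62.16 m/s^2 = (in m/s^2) 62.16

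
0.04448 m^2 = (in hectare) 4.448e-06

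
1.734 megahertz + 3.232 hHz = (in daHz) 1.734e+05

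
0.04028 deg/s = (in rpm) 0.006713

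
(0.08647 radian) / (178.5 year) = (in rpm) 1.467e-10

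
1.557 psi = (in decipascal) 1.074e+05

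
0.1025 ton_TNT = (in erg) 4.289e+15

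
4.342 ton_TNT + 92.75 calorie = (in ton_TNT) 4.342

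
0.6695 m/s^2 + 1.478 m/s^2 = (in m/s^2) 2.147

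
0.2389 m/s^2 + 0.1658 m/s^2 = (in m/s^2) 0.4047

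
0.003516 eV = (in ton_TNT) 1.346e-31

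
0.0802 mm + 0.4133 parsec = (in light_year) 1.348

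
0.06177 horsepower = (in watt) 46.06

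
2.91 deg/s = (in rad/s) 0.05079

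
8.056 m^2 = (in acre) 0.001991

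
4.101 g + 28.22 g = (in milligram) 3.232e+04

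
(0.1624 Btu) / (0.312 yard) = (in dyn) 6.006e+07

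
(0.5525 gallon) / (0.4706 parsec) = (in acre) 3.559e-23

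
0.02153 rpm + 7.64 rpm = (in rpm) 7.662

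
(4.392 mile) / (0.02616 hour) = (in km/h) 270.2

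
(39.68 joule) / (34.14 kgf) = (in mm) 118.5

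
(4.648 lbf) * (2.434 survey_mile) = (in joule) 8.099e+04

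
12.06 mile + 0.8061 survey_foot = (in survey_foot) 6.368e+04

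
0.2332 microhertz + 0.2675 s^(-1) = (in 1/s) 0.2675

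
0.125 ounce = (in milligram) 3544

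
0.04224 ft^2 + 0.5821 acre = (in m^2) 2356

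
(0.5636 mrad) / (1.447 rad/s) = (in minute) 6.492e-06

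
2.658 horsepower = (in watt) 1982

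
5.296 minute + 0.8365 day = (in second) 7.259e+04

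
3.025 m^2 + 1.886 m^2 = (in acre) 0.001214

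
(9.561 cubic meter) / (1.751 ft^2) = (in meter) 58.77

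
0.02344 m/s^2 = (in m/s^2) 0.02344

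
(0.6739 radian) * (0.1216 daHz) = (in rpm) 7.825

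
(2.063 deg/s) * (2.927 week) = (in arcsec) 1.315e+10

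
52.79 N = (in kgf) 5.383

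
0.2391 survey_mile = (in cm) 3.848e+04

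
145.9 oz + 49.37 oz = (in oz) 195.3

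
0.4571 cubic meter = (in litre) 457.1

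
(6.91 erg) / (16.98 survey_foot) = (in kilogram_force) 1.361e-08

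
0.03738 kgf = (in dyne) 3.666e+04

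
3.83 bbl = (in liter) 608.9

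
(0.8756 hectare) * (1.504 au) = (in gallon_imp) 4.334e+17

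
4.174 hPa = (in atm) 0.004119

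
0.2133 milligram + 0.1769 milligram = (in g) 0.0003902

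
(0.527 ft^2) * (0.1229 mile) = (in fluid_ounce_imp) 3.408e+05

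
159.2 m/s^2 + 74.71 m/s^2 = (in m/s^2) 233.9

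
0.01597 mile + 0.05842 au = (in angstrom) 8.74e+19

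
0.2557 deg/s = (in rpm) 0.04262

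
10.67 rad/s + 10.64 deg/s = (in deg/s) 622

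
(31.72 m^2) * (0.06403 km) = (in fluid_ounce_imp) 7.148e+07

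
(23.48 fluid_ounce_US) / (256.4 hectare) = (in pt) 7.677e-07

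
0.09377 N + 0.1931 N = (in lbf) 0.06449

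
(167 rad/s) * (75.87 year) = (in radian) 3.996e+11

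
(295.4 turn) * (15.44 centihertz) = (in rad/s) 286.6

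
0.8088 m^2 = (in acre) 0.0001999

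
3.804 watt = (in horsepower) 0.005101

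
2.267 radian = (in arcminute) 7793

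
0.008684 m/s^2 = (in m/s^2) 0.008684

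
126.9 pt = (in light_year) 4.732e-18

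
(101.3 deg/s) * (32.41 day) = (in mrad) 4.951e+09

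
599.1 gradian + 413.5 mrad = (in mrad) 9824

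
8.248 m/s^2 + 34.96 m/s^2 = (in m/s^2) 43.21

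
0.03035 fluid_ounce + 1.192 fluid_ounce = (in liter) 0.03615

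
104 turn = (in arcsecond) 1.348e+08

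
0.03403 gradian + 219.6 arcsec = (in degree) 0.09163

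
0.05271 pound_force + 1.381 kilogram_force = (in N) 13.78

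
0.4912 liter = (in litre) 0.4912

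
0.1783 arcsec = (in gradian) 5.503e-05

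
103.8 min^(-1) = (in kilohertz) 0.00173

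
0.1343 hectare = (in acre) 0.3319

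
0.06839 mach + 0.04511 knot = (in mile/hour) 52.14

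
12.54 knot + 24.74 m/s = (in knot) 60.63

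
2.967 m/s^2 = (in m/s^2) 2.967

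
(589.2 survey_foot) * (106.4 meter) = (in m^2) 1.911e+04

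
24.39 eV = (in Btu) 3.704e-21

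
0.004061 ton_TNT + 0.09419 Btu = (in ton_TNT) 0.004061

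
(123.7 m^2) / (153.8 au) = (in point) 1.524e-08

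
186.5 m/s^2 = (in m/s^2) 186.5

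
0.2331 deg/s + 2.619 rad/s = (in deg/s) 150.3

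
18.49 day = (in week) 2.641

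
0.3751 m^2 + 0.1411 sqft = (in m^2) 0.3882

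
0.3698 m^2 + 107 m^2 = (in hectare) 0.01074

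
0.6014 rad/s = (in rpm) 5.743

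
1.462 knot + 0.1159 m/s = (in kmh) 3.125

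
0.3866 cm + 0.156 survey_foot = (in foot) 0.1687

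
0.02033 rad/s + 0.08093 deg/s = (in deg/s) 1.246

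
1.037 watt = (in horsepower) 0.001391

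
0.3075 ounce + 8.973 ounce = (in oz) 9.28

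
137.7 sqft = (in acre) 0.003161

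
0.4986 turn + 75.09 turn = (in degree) 2.721e+04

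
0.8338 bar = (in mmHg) 625.4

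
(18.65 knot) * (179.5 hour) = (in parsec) 2.009e-10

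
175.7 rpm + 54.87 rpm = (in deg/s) 1383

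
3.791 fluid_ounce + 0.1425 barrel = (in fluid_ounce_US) 769.9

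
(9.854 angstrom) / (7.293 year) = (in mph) 9.584e-18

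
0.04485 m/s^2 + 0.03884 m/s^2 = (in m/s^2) 0.08369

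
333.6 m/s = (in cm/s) 3.336e+04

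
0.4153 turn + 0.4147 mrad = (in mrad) 2610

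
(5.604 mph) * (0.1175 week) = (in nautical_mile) 96.13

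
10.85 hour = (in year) 0.001239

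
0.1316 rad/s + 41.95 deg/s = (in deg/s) 49.49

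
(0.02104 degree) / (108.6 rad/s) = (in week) 5.591e-12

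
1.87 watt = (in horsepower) 0.002508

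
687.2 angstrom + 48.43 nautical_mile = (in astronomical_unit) 5.996e-07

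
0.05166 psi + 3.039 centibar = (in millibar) 33.95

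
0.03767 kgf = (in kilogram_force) 0.03767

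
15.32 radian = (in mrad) 1.532e+04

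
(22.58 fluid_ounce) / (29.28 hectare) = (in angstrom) 22.81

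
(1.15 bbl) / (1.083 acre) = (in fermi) 4.172e+10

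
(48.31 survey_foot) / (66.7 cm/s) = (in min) 0.3679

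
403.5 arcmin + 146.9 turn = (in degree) 5.289e+04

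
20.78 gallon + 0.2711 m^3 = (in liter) 349.8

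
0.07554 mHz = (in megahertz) 7.554e-11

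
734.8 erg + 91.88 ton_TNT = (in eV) 2.399e+30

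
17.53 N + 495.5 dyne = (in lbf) 3.942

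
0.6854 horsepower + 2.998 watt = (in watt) 514.1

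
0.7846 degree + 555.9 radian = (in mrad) 5.559e+05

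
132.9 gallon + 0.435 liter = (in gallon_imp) 110.8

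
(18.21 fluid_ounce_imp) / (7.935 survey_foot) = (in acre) 5.286e-08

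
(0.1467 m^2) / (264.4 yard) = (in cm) 0.06068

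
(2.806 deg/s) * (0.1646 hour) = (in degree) 1663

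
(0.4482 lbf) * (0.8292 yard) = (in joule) 1.512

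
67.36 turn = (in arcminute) 1.455e+06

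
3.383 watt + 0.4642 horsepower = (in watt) 349.5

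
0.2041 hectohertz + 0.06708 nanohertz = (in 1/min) 1225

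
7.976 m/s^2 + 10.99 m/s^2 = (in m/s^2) 18.97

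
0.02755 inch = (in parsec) 2.268e-20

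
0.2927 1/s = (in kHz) 0.0002927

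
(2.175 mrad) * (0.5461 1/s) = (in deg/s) 0.06805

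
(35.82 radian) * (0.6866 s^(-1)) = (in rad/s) 24.59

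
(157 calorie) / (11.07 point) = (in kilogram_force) 1.715e+04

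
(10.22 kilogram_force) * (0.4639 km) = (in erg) 4.649e+11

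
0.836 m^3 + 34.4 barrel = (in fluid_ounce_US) 2.132e+05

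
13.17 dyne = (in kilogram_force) 1.343e-05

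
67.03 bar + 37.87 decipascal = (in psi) 972.2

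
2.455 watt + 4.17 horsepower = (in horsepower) 4.173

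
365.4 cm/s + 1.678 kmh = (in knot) 8.009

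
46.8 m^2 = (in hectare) 0.00468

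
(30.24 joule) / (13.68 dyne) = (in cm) 2.211e+07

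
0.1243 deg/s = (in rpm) 0.02072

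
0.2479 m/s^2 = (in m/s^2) 0.2479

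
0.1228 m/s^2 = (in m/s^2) 0.1228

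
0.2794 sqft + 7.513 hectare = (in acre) 18.57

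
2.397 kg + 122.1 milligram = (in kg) 2.397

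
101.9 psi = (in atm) 6.934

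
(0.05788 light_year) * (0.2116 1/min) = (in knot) 3.754e+12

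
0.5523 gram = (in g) 0.5523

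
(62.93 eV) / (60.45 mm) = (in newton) 1.668e-16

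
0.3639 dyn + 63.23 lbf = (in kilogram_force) 28.68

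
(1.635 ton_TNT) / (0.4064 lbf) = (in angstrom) 3.784e+19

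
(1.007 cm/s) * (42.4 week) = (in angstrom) 2.582e+15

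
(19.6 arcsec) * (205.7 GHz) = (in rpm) 1.867e+08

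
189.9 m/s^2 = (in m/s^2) 189.9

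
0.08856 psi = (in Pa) 610.6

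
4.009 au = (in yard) 6.559e+11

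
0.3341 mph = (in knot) 0.2903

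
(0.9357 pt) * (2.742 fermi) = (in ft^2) 9.743e-18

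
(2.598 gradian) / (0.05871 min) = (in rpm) 0.1106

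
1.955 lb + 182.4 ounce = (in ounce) 213.7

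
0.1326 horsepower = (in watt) 98.88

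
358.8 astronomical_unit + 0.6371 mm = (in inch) 2.113e+15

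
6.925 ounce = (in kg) 0.1963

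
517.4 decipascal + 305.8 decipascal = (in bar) 0.0008232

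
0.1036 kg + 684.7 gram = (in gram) 788.3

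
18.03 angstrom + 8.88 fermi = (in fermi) 1.803e+06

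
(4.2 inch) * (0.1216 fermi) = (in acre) 3.206e-21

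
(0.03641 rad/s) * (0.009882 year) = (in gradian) 7.224e+05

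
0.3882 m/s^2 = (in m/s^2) 0.3882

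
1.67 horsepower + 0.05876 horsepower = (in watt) 1289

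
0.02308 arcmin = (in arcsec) 1.385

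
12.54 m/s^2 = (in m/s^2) 12.54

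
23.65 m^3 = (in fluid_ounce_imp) 8.324e+05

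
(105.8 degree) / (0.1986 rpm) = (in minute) 1.48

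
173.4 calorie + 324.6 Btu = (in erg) 3.432e+12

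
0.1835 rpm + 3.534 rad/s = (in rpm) 33.93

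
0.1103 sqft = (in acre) 2.532e-06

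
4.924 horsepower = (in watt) 3672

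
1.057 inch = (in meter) 0.02685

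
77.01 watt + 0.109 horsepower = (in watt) 158.3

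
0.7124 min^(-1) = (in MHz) 1.187e-08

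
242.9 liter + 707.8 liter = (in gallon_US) 251.1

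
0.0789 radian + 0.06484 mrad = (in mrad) 78.96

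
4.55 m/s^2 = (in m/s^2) 4.55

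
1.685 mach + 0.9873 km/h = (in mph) 1284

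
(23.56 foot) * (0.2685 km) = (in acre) 0.4764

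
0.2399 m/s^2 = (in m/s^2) 0.2399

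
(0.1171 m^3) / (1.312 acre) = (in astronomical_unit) 1.474e-16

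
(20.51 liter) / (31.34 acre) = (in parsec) 5.241e-24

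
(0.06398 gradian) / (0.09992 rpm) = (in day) 1.112e-06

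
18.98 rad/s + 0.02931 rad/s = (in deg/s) 1089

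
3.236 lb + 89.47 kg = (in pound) 200.5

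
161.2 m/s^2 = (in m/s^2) 161.2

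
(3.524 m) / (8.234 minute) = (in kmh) 0.02568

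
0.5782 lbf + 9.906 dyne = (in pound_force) 0.5782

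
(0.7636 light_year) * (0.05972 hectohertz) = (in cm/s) 4.314e+18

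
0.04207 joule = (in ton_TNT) 1.005e-11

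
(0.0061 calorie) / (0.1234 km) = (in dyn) 20.68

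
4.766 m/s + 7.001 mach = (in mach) 7.015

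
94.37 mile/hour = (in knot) 82.01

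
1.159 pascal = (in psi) 0.0001681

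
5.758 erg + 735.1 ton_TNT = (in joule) 3.076e+12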